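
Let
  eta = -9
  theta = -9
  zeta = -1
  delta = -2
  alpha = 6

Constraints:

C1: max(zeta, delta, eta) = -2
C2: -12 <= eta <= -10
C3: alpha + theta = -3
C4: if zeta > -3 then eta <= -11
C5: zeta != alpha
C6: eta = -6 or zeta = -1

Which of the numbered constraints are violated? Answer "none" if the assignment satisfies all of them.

Constraints 1, 2, and 4 are violated.

C1: max(-1, -2, -9) = -1, not -2 — does not hold.
C2: eta = -9 is outside [-12, -10] — does not hold.
C3: alpha + theta = 6 + (-9) = -3 — holds.
C4: zeta = -1 > -3, so we need eta ≤ -11; but eta = -9 > -11 — does not hold.
C5: zeta = -1, alpha = 6; distinct — holds.
C6: eta = -9 ≠ -6, but zeta = -1 = -1 (second disjunct) — holds.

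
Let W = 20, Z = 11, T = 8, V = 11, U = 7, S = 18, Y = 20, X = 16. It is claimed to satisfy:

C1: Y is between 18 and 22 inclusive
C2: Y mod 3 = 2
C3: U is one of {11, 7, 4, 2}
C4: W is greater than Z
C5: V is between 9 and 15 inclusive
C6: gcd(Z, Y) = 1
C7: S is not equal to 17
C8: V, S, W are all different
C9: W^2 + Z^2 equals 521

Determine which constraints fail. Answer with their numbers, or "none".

C1: Y = 20 lies in [18, 22] — satisfied.
C2: 20 mod 3 = 2 — satisfied.
C3: U = 7 is in {11, 7, 4, 2} — satisfied.
C4: W = 20, Z = 11; 20 > 11 — satisfied.
C5: V = 11 lies in [9, 15] — satisfied.
C6: gcd(11, 20) = 1 — satisfied.
C7: S = 18, and 18 ≠ 17 — satisfied.
C8: values 11, 18, 20 are pairwise distinct — satisfied.
C9: W^2 + Z^2 = 20^2 + 11^2 = 400 + 121 = 521 — satisfied.

None — every constraint holds.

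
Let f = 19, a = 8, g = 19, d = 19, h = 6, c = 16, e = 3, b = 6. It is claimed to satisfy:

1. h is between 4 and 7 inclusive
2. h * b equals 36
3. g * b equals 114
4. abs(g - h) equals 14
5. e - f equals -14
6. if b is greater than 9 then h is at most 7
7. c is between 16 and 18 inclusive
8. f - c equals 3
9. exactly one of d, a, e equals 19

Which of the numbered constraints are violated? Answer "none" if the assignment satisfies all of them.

1. h = 6 lies in [4, 7] — satisfied.
2. h * b = 6 * 6 = 36 — satisfied.
3. g * b = 19 * 6 = 114 — satisfied.
4. abs(19 - 6) = 13, not 14 — violated.
5. e - f = 3 - 19 = -16, not -14 — violated.
6. b = 6, not > 9; antecedent false, conditional vacuously true — satisfied.
7. c = 16 lies in [16, 18] — satisfied.
8. f - c = 19 - 16 = 3 — satisfied.
9. d=19, a=8, e=3; 1 of them equals 19 — satisfied.

Constraints 4 and 5 do not hold.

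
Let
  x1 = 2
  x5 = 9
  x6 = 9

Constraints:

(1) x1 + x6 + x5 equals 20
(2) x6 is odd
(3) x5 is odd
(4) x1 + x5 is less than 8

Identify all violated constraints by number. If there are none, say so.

No — constraint 4 is not satisfied.

(1) x1 + x6 + x5 = 2 + 9 + 9 = 20 — satisfied.
(2) x6 = 9 is odd — satisfied.
(3) x5 = 9 is odd — satisfied.
(4) x1 + x5 = 2 + 9 = 11; 11 ≥ 8, bound 8 not met — violated.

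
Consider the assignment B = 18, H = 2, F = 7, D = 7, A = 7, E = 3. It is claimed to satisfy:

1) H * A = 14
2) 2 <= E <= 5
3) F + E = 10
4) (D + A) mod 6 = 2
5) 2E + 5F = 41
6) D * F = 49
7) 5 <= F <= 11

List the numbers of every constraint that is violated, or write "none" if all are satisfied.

1) H * A = 2 * 7 = 14 — satisfied.
2) E = 3 lies in [2, 5] — satisfied.
3) F + E = 7 + 3 = 10 — satisfied.
4) D + A = 14; 14 mod 6 = 2 — satisfied.
5) 2E + 5F = 2(3) + 5(7) = 41 — satisfied.
6) D * F = 7 * 7 = 49 — satisfied.
7) F = 7 lies in [5, 11] — satisfied.

No violations.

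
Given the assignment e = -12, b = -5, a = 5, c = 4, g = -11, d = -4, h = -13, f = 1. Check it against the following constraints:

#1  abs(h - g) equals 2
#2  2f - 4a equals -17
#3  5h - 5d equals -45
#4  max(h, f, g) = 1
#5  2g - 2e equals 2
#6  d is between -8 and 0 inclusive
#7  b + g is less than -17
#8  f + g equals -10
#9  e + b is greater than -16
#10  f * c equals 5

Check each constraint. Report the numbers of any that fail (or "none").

Constraints 2, 7, 9, and 10 are violated.

#1 abs(-13 - (-11)) = 2 — holds.
#2 2f - 4a = 2(1) - 4(5) = -18, not -17 — fails.
#3 5h - 5d = 5(-13) - 5(-4) = -45 — holds.
#4 max(-13, 1, -11) = 1 — holds.
#5 2g - 2e = 2(-11) - 2(-12) = 2 — holds.
#6 d = -4 lies in [-8, 0] — holds.
#7 b + g = -5 + (-11) = -16; -16 ≥ -17, bound -17 not met — fails.
#8 f + g = 1 + (-11) = -10 — holds.
#9 e + b = -12 + (-5) = -17; -17 ≤ -16, bound -16 not met — fails.
#10 f * c = 1 * 4 = 4, not 5 — fails.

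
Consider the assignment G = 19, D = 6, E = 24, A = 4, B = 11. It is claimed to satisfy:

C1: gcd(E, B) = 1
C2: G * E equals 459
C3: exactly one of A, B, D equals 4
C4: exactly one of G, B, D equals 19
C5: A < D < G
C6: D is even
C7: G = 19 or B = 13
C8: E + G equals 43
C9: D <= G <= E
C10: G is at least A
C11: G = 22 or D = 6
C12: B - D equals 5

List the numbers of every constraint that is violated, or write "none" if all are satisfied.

Constraint 2 does not hold.

C1: gcd(24, 11) = 1  ✔
C2: G * E = 19 * 24 = 456, not 459  ✘
C3: A=4, B=11, D=6; 1 of them equals 4  ✔
C4: G=19, B=11, D=6; 1 of them equals 19  ✔
C5: values 4 < 6 < 19  ✔
C6: D = 6 is even  ✔
C7: G = 19 = 19 (first disjunct)  ✔
C8: E + G = 24 + 19 = 43  ✔
C9: values 6 <= 19 <= 24  ✔
C10: G = 19, A = 4; 19 ≥ 4  ✔
C11: G = 19 ≠ 22, but D = 6 = 6 (second disjunct)  ✔
C12: B - D = 11 - 6 = 5  ✔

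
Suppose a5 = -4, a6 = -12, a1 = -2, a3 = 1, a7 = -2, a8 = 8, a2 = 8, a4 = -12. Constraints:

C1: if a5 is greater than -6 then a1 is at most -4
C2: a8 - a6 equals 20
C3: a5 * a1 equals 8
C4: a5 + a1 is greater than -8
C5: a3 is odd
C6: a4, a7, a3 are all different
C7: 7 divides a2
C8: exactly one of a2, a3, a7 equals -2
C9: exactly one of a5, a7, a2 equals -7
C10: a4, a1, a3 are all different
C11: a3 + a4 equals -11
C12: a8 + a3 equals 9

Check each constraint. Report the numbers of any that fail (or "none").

C1: a5 = -4 > -6, so we need a1 ≤ -4; but a1 = -2 > -4 — fails.
C2: a8 - a6 = 8 - (-12) = 20 — holds.
C3: a5 * a1 = -4 * (-2) = 8 — holds.
C4: a5 + a1 = -4 + (-2) = -6; -6 > -8 — holds.
C5: a3 = 1 is odd — holds.
C6: values -12, -2, 1 are pairwise distinct — holds.
C7: 8 = 7*1 + 1, so 7 does not divide 8 — fails.
C8: a2=8, a3=1, a7=-2; 1 of them equals -2 — holds.
C9: a5=-4, a7=-2, a2=8; 0 of them equal -7, not exactly one — fails.
C10: values -12, -2, 1 are pairwise distinct — holds.
C11: a3 + a4 = 1 + (-12) = -11 — holds.
C12: a8 + a3 = 8 + 1 = 9 — holds.

Constraints 1, 7, and 9 do not hold.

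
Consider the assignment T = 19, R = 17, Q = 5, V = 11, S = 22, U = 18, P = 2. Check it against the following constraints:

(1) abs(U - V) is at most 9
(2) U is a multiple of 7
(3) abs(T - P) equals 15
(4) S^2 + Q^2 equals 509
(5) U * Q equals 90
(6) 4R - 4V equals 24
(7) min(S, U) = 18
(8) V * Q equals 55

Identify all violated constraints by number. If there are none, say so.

No — constraints 2 and 3 are not satisfied.

(1) abs(18 - 11) = 7; 7 ≤ 9  holds
(2) 18 = 7*2 + 4, so 7 does not divide 18  fails
(3) abs(19 - 2) = 17, not 15  fails
(4) S^2 + Q^2 = 22^2 + 5^2 = 484 + 25 = 509  holds
(5) U * Q = 18 * 5 = 90  holds
(6) 4R - 4V = 4(17) - 4(11) = 24  holds
(7) min(22, 18) = 18  holds
(8) V * Q = 11 * 5 = 55  holds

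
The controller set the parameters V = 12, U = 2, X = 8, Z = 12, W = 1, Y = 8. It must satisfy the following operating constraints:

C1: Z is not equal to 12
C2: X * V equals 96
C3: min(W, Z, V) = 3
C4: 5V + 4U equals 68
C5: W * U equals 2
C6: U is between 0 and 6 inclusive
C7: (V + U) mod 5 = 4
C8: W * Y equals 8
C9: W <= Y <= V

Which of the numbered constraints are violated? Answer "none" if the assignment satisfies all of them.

C1: Z = 12, but 12 is required to differ — does not hold.
C2: X * V = 8 * 12 = 96 — holds.
C3: min(1, 12, 12) = 1, not 3 — does not hold.
C4: 5V + 4U = 5(12) + 4(2) = 68 — holds.
C5: W * U = 1 * 2 = 2 — holds.
C6: U = 2 lies in [0, 6] — holds.
C7: V + U = 14; 14 mod 5 = 4 — holds.
C8: W * Y = 1 * 8 = 8 — holds.
C9: values 1 <= 8 <= 12 — holds.

Violated: 1 and 3.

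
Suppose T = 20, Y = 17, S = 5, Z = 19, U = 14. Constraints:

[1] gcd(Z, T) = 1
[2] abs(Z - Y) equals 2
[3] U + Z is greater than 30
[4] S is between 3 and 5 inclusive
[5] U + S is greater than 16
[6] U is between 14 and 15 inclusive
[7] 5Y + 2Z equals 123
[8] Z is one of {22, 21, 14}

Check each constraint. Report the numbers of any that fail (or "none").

[1] gcd(19, 20) = 1 — OK.
[2] abs(19 - 17) = 2 — OK.
[3] U + Z = 14 + 19 = 33; 33 > 30 — OK.
[4] S = 5 lies in [3, 5] — OK.
[5] U + S = 14 + 5 = 19; 19 > 16 — OK.
[6] U = 14 lies in [14, 15] — OK.
[7] 5Y + 2Z = 5(17) + 2(19) = 123 — OK.
[8] Z = 19 is not in {22, 21, 14} — violated.

Constraint 8 does not hold.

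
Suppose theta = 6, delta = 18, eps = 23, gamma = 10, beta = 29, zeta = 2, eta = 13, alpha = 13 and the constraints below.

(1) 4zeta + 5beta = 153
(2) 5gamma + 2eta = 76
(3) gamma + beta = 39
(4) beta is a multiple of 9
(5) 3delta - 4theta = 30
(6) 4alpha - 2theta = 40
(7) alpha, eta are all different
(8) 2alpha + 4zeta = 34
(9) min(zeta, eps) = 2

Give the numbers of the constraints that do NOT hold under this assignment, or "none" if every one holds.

(1) 4zeta + 5beta = 4(2) + 5(29) = 153 — holds.
(2) 5gamma + 2eta = 5(10) + 2(13) = 76 — holds.
(3) gamma + beta = 10 + 29 = 39 — holds.
(4) 29 = 9*3 + 2, so 9 does not divide 29 — does not hold.
(5) 3delta - 4theta = 3(18) - 4(6) = 30 — holds.
(6) 4alpha - 2theta = 4(13) - 2(6) = 40 — holds.
(7) alpha = eta = 13, not all different — does not hold.
(8) 2alpha + 4zeta = 2(13) + 4(2) = 34 — holds.
(9) min(2, 23) = 2 — holds.

Violated: 4 and 7.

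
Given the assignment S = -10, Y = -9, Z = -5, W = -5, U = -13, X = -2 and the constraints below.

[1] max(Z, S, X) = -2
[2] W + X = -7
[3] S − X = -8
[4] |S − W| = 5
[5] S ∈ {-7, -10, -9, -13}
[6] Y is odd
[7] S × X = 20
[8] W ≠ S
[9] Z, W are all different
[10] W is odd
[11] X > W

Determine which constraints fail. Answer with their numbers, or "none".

[1] max(-5, -10, -2) = -2  holds
[2] W + X = -5 + (-2) = -7  holds
[3] S − X = -10 − (-2) = -8  holds
[4] |-10 − (-5)| = 5  holds
[5] S = -10 is in {-7, -10, -9, -13}  holds
[6] Y = -9 is odd  holds
[7] S × X = -10 × (-2) = 20  holds
[8] W = -5, S = -10; distinct  holds
[9] Z = W = -5, not all different  fails
[10] W = -5 is odd  holds
[11] X = -2, W = -5; -2 > -5  holds

Violated: 9.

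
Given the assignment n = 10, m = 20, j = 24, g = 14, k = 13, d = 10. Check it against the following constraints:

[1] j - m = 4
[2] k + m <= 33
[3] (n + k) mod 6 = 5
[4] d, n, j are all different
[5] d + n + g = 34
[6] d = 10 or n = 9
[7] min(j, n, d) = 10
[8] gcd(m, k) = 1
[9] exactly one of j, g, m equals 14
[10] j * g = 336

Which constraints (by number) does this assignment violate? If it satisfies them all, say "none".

Violated: 4.

[1] j - m = 24 - 20 = 4 — holds.
[2] k + m = 13 + 20 = 33; 33 ≤ 33 — holds.
[3] n + k = 23; 23 mod 6 = 5 — holds.
[4] d = n = 10, not all different — fails.
[5] d + n + g = 10 + 10 + 14 = 34 — holds.
[6] d = 10 = 10 (first disjunct) — holds.
[7] min(24, 10, 10) = 10 — holds.
[8] gcd(20, 13) = 1 — holds.
[9] j=24, g=14, m=20; 1 of them equals 14 — holds.
[10] j * g = 24 * 14 = 336 — holds.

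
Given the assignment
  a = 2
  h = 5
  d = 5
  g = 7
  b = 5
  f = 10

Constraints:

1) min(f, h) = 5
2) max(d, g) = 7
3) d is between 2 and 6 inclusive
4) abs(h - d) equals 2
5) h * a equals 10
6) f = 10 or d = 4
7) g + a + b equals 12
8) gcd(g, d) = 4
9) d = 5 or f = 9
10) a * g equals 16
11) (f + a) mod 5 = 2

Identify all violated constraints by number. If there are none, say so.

1) min(10, 5) = 5 — holds.
2) max(5, 7) = 7 — holds.
3) d = 5 lies in [2, 6] — holds.
4) abs(5 - 5) = 0, not 2 — does not hold.
5) h * a = 5 * 2 = 10 — holds.
6) f = 10 = 10 (first disjunct) — holds.
7) g + a + b = 7 + 2 + 5 = 14, not 12 — does not hold.
8) gcd(7, 5) = 1, not 4 — does not hold.
9) d = 5 = 5 (first disjunct) — holds.
10) a * g = 2 * 7 = 14, not 16 — does not hold.
11) f + a = 12; 12 mod 5 = 2 — holds.

The assignment fails constraints 4, 7, 8, 10.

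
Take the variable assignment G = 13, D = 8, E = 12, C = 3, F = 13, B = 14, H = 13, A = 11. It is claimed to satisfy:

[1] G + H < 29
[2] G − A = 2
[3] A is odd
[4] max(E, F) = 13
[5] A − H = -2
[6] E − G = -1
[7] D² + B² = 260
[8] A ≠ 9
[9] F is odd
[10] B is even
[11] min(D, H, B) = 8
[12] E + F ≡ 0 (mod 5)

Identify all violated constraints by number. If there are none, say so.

The assignment satisfies every constraint.

[1] G + H = 13 + 13 = 26; 26 < 29  yes
[2] G − A = 13 − 11 = 2  yes
[3] A = 11 is odd  yes
[4] max(12, 13) = 13  yes
[5] A − H = 11 − 13 = -2  yes
[6] E − G = 12 − 13 = -1  yes
[7] D² + B² = 8² + 14² = 64 + 196 = 260  yes
[8] A = 11, and 11 ≠ 9  yes
[9] F = 13 is odd  yes
[10] B = 14 is even  yes
[11] min(8, 13, 14) = 8  yes
[12] E + F = 25; 25 mod 5 = 0  yes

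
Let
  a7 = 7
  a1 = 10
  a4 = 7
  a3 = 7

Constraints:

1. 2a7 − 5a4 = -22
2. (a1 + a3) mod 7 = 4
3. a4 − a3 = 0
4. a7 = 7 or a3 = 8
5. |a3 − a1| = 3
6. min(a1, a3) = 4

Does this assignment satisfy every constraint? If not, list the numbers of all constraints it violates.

Violated: 1, 2, 6.

1. 2a7 − 5a4 = 2(7) − 5(7) = -21, not -22  false
2. a1 + a3 = 17; 17 mod 7 = 3, not 4  false
3. a4 − a3 = 7 − 7 = 0  true
4. a7 = 7 = 7 (first disjunct)  true
5. |7 − 10| = 3  true
6. min(10, 7) = 7, not 4  false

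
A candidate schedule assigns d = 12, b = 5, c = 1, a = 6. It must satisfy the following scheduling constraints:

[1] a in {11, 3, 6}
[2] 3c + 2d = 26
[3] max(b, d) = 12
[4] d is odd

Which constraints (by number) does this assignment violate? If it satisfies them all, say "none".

[1] a = 6 is in {11, 3, 6} — holds.
[2] 3c + 2d = 3(1) + 2(12) = 27, not 26 — fails.
[3] max(5, 12) = 12 — holds.
[4] d = 12 is even — fails.

Constraints 2, 4 do not hold.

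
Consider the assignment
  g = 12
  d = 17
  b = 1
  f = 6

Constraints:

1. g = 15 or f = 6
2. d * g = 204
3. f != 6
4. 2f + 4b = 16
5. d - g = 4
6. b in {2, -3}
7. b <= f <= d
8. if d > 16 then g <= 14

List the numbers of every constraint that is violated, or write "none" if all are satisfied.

Violated: 3, 5, and 6.

1. g = 12 ≠ 15, but f = 6 = 6 (second disjunct) — satisfied.
2. d * g = 17 * 12 = 204 — satisfied.
3. f = 6, but 6 is required to differ — violated.
4. 2f + 4b = 2(6) + 4(1) = 16 — satisfied.
5. d - g = 17 - 12 = 5, not 4 — violated.
6. b = 1 is not in {2, -3} — violated.
7. values 1 <= 6 <= 17 — satisfied.
8. d = 17 > 16, so we need g ≤ 14; g = 12 ≤ 14 — satisfied.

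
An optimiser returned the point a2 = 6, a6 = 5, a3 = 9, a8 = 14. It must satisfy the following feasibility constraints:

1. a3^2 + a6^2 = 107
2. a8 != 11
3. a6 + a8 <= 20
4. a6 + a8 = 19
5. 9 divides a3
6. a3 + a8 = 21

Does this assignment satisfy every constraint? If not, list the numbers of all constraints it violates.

1. a3^2 + a6^2 = 9^2 + 5^2 = 81 + 25 = 106, not 107  fails
2. a8 = 14, and 14 ≠ 11  holds
3. a6 + a8 = 5 + 14 = 19; 19 ≤ 20  holds
4. a6 + a8 = 5 + 14 = 19  holds
5. 9 / 9 = 1, so 9 divides 9  holds
6. a3 + a8 = 9 + 14 = 23, not 21  fails

No — constraints 1 and 6 are not satisfied.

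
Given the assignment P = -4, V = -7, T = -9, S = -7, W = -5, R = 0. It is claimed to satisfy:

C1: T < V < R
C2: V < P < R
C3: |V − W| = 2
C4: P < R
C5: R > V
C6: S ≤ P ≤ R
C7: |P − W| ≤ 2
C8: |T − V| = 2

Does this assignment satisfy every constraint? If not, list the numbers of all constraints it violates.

All constraints are satisfied.

C1: values -9 < -7 < 0 — OK.
C2: values -7 < -4 < 0 — OK.
C3: |-7 − (-5)| = 2 — OK.
C4: P = -4, R = 0; -4 < 0 — OK.
C5: R = 0, V = -7; 0 > -7 — OK.
C6: values -7 ≤ -4 ≤ 0 — OK.
C7: |-4 − (-5)| = 1; 1 ≤ 2 — OK.
C8: |-9 − (-7)| = 2 — OK.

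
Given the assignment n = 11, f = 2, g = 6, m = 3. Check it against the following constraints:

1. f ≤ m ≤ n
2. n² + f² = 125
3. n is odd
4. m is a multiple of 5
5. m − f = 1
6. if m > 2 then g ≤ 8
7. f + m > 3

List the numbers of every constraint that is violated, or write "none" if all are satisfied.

Constraint 4 is violated.

1. values 2 ≤ 3 ≤ 11  OK
2. n² + f² = 11² + 2² = 121 + 4 = 125  OK
3. n = 11 is odd  OK
4. 3 = 5×0 + 3, so 5 does not divide 3  FAIL
5. m − f = 3 − 2 = 1  OK
6. m = 3 > 2, so we need g ≤ 8; g = 6 ≤ 8  OK
7. f + m = 2 + 3 = 5; 5 > 3  OK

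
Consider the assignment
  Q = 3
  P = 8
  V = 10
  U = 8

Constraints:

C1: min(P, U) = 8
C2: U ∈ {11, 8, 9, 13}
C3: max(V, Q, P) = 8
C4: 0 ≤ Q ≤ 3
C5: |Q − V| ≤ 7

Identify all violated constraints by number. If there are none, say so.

C1: min(8, 8) = 8  yes
C2: U = 8 is in {11, 8, 9, 13}  yes
C3: max(10, 3, 8) = 10, not 8  no
C4: Q = 3 lies in [0, 3]  yes
C5: |3 − 10| = 7; 7 ≤ 7  yes

The assignment fails constraint 3.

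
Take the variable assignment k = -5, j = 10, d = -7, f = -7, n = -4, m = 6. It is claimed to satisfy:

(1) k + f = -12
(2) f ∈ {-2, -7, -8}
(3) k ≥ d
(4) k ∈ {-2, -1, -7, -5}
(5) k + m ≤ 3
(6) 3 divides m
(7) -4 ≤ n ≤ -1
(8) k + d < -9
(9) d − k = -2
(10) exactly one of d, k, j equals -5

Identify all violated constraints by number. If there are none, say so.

(1) k + f = -5 + (-7) = -12  OK
(2) f = -7 is in {-2, -7, -8}  OK
(3) k = -5, d = -7; -5 ≥ -7  OK
(4) k = -5 is in {-2, -1, -7, -5}  OK
(5) k + m = -5 + 6 = 1; 1 ≤ 3  OK
(6) 6 / 3 = 2, so 3 divides 6  OK
(7) n = -4 lies in [-4, -1]  OK
(8) k + d = -5 + (-7) = -12; -12 < -9  OK
(9) d − k = -7 − (-5) = -2  OK
(10) d=-7, k=-5, j=10; 1 of them equals -5  OK

All constraints are satisfied.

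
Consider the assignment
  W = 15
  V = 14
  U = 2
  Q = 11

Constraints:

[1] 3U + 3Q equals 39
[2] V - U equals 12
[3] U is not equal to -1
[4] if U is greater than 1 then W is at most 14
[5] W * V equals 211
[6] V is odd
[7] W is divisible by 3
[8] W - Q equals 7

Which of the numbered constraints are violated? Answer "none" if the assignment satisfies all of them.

No — constraints 4, 5, 6, 8 are not satisfied.

[1] 3U + 3Q = 3(2) + 3(11) = 39 — holds.
[2] V - U = 14 - 2 = 12 — holds.
[3] U = 2, and 2 ≠ -1 — holds.
[4] U = 2 > 1, so we need W ≤ 14; but W = 15 > 14 — does not hold.
[5] W * V = 15 * 14 = 210, not 211 — does not hold.
[6] V = 14 is even — does not hold.
[7] 15 / 3 = 5, so 3 divides 15 — holds.
[8] W - Q = 15 - 11 = 4, not 7 — does not hold.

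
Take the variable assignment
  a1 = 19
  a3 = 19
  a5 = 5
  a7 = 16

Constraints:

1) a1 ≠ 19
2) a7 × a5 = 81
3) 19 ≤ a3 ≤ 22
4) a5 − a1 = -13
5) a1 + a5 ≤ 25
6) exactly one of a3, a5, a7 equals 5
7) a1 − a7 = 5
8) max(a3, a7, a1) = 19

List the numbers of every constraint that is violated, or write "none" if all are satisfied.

1) a1 = 19, but 19 is required to differ — fails.
2) a7 × a5 = 16 × 5 = 80, not 81 — fails.
3) a3 = 19 lies in [19, 22] — holds.
4) a5 − a1 = 5 − 19 = -14, not -13 — fails.
5) a1 + a5 = 19 + 5 = 24; 24 ≤ 25 — holds.
6) a3=19, a5=5, a7=16; 1 of them equals 5 — holds.
7) a1 − a7 = 19 − 16 = 3, not 5 — fails.
8) max(19, 16, 19) = 19 — holds.

Constraints 1, 2, 4, 7 do not hold.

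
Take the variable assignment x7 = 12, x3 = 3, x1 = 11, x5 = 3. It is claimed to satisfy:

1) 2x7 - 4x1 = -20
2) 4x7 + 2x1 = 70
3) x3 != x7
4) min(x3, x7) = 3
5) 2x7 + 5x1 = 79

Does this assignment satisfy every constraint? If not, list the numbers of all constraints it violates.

1) 2x7 - 4x1 = 2(12) - 4(11) = -20 — OK.
2) 4x7 + 2x1 = 4(12) + 2(11) = 70 — OK.
3) x3 = 3, x7 = 12; distinct — OK.
4) min(3, 12) = 3 — OK.
5) 2x7 + 5x1 = 2(12) + 5(11) = 79 — OK.

Yes — all constraints hold.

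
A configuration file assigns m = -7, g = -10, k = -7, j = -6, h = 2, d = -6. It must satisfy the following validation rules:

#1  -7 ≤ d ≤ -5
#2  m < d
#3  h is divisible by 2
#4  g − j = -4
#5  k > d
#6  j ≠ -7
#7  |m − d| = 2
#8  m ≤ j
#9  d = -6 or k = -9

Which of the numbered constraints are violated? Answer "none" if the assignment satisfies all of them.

#1 d = -6 lies in [-7, -5]  yes
#2 m = -7, d = -6; -7 < -6  yes
#3 2 / 2 = 1, so 2 divides 2  yes
#4 g − j = -10 − (-6) = -4  yes
#5 k = -7, d = -6; -7 ≤ -6 (want >)  no
#6 j = -6, and -6 ≠ -7  yes
#7 |-7 − (-6)| = 1, not 2  no
#8 m = -7, j = -6; -7 ≤ -6  yes
#9 d = -6 = -6 (first disjunct)  yes

No — constraints 5 and 7 are not satisfied.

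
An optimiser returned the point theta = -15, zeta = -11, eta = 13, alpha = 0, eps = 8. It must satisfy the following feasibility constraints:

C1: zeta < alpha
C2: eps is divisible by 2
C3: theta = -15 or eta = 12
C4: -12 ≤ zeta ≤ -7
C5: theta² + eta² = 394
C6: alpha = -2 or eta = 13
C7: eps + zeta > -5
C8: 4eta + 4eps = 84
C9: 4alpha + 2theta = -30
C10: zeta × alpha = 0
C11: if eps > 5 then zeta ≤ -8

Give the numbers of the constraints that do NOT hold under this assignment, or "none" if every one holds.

The assignment satisfies every constraint.

C1: zeta = -11, alpha = 0; -11 < 0 — OK.
C2: 8 / 2 = 4, so 2 divides 8 — OK.
C3: theta = -15 = -15 (first disjunct) — OK.
C4: zeta = -11 lies in [-12, -7] — OK.
C5: theta² + eta² = (-15)² + 13² = 225 + 169 = 394 — OK.
C6: alpha = 0 ≠ -2, but eta = 13 = 13 (second disjunct) — OK.
C7: eps + zeta = 8 + (-11) = -3; -3 > -5 — OK.
C8: 4eta + 4eps = 4(13) + 4(8) = 84 — OK.
C9: 4alpha + 2theta = 4(0) + 2(-15) = -30 — OK.
C10: zeta × alpha = -11 × 0 = 0 — OK.
C11: eps = 8 > 5, so we need zeta ≤ -8; zeta = -11 ≤ -8 — OK.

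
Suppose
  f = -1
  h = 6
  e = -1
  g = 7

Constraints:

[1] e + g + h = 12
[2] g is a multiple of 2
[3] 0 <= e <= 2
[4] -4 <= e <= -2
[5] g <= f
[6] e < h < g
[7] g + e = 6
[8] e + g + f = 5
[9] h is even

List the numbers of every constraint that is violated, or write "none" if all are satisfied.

The assignment fails constraints 2, 3, 4, and 5.

[1] e + g + h = -1 + 7 + 6 = 12  ✓
[2] 7 = 2*3 + 1, so 2 does not divide 7  ✗
[3] e = -1 is outside [0, 2]  ✗
[4] e = -1 is outside [-4, -2]  ✗
[5] g = 7, f = -1; 7 > -1 (want ≤)  ✗
[6] values -1 < 6 < 7  ✓
[7] g + e = 7 + (-1) = 6  ✓
[8] e + g + f = -1 + 7 + (-1) = 5  ✓
[9] h = 6 is even  ✓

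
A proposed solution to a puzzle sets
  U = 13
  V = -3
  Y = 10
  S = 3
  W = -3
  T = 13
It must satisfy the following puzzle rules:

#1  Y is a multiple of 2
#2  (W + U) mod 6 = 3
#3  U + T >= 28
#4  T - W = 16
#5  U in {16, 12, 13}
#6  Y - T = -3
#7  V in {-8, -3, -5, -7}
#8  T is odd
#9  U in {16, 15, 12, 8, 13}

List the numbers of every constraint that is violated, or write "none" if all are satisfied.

#1 10 / 2 = 5, so 2 divides 10 — holds.
#2 W + U = 10; 10 mod 6 = 4, not 3 — fails.
#3 U + T = 13 + 13 = 26; 26 < 28, bound 28 not met — fails.
#4 T - W = 13 - (-3) = 16 — holds.
#5 U = 13 is in {16, 12, 13} — holds.
#6 Y - T = 10 - 13 = -3 — holds.
#7 V = -3 is in {-8, -3, -5, -7} — holds.
#8 T = 13 is odd — holds.
#9 U = 13 is in {16, 15, 12, 8, 13} — holds.

Constraints 2 and 3 do not hold.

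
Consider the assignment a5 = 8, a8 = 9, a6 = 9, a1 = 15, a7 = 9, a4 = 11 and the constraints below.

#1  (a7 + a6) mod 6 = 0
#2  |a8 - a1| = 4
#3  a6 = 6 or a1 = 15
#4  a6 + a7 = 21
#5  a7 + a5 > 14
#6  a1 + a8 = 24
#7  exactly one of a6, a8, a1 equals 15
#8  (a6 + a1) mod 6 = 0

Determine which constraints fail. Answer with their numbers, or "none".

Constraints 2 and 4 do not hold.

#1 a7 + a6 = 18; 18 mod 6 = 0 — holds.
#2 |9 - 15| = 6, not 4 — fails.
#3 a6 = 9 ≠ 6, but a1 = 15 = 15 (second disjunct) — holds.
#4 a6 + a7 = 9 + 9 = 18, not 21 — fails.
#5 a7 + a5 = 9 + 8 = 17; 17 > 14 — holds.
#6 a1 + a8 = 15 + 9 = 24 — holds.
#7 a6=9, a8=9, a1=15; 1 of them equals 15 — holds.
#8 a6 + a1 = 24; 24 mod 6 = 0 — holds.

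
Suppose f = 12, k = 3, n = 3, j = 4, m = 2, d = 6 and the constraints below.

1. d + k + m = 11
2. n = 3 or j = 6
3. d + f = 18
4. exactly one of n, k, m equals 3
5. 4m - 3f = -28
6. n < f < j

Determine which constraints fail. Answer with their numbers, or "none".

1. d + k + m = 6 + 3 + 2 = 11 — holds.
2. n = 3 = 3 (first disjunct) — holds.
3. d + f = 6 + 12 = 18 — holds.
4. n=3, k=3, m=2; 2 of them equal 3, not exactly one — does not hold.
5. 4m - 3f = 4(2) - 3(12) = -28 — holds.
6. values 3, 12, 4; f = 12 is not < j = 4 — does not hold.

Violated: 4, 6.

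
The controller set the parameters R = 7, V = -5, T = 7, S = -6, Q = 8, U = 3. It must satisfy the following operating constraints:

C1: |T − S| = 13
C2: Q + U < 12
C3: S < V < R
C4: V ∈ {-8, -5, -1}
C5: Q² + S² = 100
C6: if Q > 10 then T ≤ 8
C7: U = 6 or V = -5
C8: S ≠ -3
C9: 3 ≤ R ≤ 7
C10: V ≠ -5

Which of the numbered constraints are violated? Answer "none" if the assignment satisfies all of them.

Constraint 10 is violated.

C1: |7 − (-6)| = 13 — holds.
C2: Q + U = 8 + 3 = 11; 11 < 12 — holds.
C3: values -6 < -5 < 7 — holds.
C4: V = -5 is in {-8, -5, -1} — holds.
C5: Q² + S² = 8² + (-6)² = 64 + 36 = 100 — holds.
C6: Q = 8, not > 10; antecedent false, conditional vacuously true — holds.
C7: U = 3 ≠ 6, but V = -5 = -5 (second disjunct) — holds.
C8: S = -6, and -6 ≠ -3 — holds.
C9: R = 7 lies in [3, 7] — holds.
C10: V = -5, but -5 is required to differ — does not hold.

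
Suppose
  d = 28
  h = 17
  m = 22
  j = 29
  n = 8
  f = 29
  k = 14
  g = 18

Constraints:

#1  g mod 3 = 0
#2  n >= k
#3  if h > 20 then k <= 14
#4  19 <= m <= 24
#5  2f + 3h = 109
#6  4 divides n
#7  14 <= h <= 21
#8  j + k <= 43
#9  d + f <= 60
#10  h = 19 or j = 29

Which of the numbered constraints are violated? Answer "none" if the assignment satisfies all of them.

#1 18 mod 3 = 0 — satisfied.
#2 n = 8, k = 14; 8 < 14 (want ≥) — violated.
#3 h = 17, not > 20; antecedent false, conditional vacuously true — satisfied.
#4 m = 22 lies in [19, 24] — satisfied.
#5 2f + 3h = 2(29) + 3(17) = 109 — satisfied.
#6 8 / 4 = 2, so 4 divides 8 — satisfied.
#7 h = 17 lies in [14, 21] — satisfied.
#8 j + k = 29 + 14 = 43; 43 ≤ 43 — satisfied.
#9 d + f = 28 + 29 = 57; 57 ≤ 60 — satisfied.
#10 h = 17 ≠ 19, but j = 29 = 29 (second disjunct) — satisfied.

Constraint 2 does not hold.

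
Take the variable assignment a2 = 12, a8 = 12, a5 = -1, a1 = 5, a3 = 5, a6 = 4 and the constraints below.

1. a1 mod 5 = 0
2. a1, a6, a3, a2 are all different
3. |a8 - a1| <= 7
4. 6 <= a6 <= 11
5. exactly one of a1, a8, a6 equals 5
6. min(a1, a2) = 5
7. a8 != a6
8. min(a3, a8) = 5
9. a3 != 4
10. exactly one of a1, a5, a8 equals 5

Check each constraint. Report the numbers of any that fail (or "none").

1. 5 mod 5 = 0  ✔
2. a1 = a3 = 5, not all different  ✘
3. |12 - 5| = 7; 7 ≤ 7  ✔
4. a6 = 4 is outside [6, 11]  ✘
5. a1=5, a8=12, a6=4; 1 of them equals 5  ✔
6. min(5, 12) = 5  ✔
7. a8 = 12, a6 = 4; distinct  ✔
8. min(5, 12) = 5  ✔
9. a3 = 5, and 5 ≠ 4  ✔
10. a1=5, a5=-1, a8=12; 1 of them equals 5  ✔

Violated: 2 and 4.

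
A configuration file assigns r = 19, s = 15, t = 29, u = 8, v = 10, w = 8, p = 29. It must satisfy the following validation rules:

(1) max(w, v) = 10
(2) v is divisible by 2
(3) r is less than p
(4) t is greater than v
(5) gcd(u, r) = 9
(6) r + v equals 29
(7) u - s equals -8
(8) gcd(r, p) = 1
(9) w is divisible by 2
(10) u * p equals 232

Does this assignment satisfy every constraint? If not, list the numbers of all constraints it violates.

(1) max(8, 10) = 10  OK
(2) 10 / 2 = 5, so 2 divides 10  OK
(3) r = 19, p = 29; 19 < 29  OK
(4) t = 29, v = 10; 29 > 10  OK
(5) gcd(8, 19) = 1, not 9  FAIL
(6) r + v = 19 + 10 = 29  OK
(7) u - s = 8 - 15 = -7, not -8  FAIL
(8) gcd(19, 29) = 1  OK
(9) 8 / 2 = 4, so 2 divides 8  OK
(10) u * p = 8 * 29 = 232  OK

Constraints 5, 7 are violated.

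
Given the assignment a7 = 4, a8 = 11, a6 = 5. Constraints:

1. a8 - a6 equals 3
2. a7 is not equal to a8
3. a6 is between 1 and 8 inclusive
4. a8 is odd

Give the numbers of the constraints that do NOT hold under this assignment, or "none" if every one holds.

Constraint 1 does not hold.

1. a8 - a6 = 11 - 5 = 6, not 3  no
2. a7 = 4, a8 = 11; distinct  yes
3. a6 = 5 lies in [1, 8]  yes
4. a8 = 11 is odd  yes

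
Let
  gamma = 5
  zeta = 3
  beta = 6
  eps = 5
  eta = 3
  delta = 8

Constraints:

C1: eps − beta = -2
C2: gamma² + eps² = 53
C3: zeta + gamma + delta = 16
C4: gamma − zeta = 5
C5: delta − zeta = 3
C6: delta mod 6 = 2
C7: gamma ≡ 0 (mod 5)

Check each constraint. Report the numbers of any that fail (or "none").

Constraints 1, 2, 4, and 5 are violated.

C1: eps − beta = 5 − 6 = -1, not -2  false
C2: gamma² + eps² = 5² + 5² = 25 + 25 = 50, not 53  false
C3: zeta + gamma + delta = 3 + 5 + 8 = 16  true
C4: gamma − zeta = 5 − 3 = 2, not 5  false
C5: delta − zeta = 8 − 3 = 5, not 3  false
C6: 8 mod 6 = 2  true
C7: 5 mod 5 = 0  true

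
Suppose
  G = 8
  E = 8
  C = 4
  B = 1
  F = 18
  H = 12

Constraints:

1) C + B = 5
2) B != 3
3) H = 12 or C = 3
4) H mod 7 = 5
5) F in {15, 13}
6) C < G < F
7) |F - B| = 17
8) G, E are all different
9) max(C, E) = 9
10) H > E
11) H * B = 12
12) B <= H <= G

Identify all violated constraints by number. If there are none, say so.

1) C + B = 4 + 1 = 5 — OK.
2) B = 1, and 1 ≠ 3 — OK.
3) H = 12 = 12 (first disjunct) — OK.
4) 12 mod 7 = 5 — OK.
5) F = 18 is not in {15, 13} — violated.
6) values 4 < 8 < 18 — OK.
7) |18 - 1| = 17 — OK.
8) G = E = 8, not all different — violated.
9) max(4, 8) = 8, not 9 — violated.
10) H = 12, E = 8; 12 > 8 — OK.
11) H * B = 12 * 1 = 12 — OK.
12) values 1, 12, 8; H = 12 is not <= G = 8 — violated.

No — constraints 5, 8, 9, and 12 are not satisfied.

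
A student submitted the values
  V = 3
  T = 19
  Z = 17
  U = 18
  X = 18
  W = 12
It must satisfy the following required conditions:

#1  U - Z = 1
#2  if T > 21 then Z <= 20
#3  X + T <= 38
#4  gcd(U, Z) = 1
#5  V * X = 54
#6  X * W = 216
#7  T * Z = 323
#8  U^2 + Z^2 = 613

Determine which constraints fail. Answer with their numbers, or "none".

None — every constraint holds.

#1 U - Z = 18 - 17 = 1  ✔
#2 T = 19, not > 21; antecedent false, conditional vacuously true  ✔
#3 X + T = 18 + 19 = 37; 37 ≤ 38  ✔
#4 gcd(18, 17) = 1  ✔
#5 V * X = 3 * 18 = 54  ✔
#6 X * W = 18 * 12 = 216  ✔
#7 T * Z = 19 * 17 = 323  ✔
#8 U^2 + Z^2 = 18^2 + 17^2 = 324 + 289 = 613  ✔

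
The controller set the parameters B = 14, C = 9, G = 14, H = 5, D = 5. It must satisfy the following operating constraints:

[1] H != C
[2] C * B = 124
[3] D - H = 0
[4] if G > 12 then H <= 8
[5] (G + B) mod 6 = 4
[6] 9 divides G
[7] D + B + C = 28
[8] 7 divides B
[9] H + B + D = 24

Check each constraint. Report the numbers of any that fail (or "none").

Constraints 2, 6 are violated.

[1] H = 5, C = 9; distinct — holds.
[2] C * B = 9 * 14 = 126, not 124 — fails.
[3] D - H = 5 - 5 = 0 — holds.
[4] G = 14 > 12, so we need H ≤ 8; H = 5 ≤ 8 — holds.
[5] G + B = 28; 28 mod 6 = 4 — holds.
[6] 14 = 9*1 + 5, so 9 does not divide 14 — fails.
[7] D + B + C = 5 + 14 + 9 = 28 — holds.
[8] 14 / 7 = 2, so 7 divides 14 — holds.
[9] H + B + D = 5 + 14 + 5 = 24 — holds.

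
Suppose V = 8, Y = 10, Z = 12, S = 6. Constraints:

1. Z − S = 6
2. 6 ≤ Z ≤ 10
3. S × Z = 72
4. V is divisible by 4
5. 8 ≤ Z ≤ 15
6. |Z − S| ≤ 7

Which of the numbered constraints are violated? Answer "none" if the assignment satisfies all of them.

1. Z − S = 12 − 6 = 6  holds
2. Z = 12 is outside [6, 10]  fails
3. S × Z = 6 × 12 = 72  holds
4. 8 / 4 = 2, so 4 divides 8  holds
5. Z = 12 lies in [8, 15]  holds
6. |12 − 6| = 6; 6 ≤ 7  holds

Constraint 2 is violated.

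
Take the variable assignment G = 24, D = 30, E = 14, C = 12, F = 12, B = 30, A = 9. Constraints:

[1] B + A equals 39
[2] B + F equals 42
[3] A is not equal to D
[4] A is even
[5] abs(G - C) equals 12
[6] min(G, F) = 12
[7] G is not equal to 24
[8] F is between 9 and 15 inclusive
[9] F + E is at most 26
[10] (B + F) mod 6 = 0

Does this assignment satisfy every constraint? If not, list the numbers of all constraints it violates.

[1] B + A = 30 + 9 = 39 — OK.
[2] B + F = 30 + 12 = 42 — OK.
[3] A = 9, D = 30; distinct — OK.
[4] A = 9 is odd — violated.
[5] abs(24 - 12) = 12 — OK.
[6] min(24, 12) = 12 — OK.
[7] G = 24, but 24 is required to differ — violated.
[8] F = 12 lies in [9, 15] — OK.
[9] F + E = 12 + 14 = 26; 26 ≤ 26 — OK.
[10] B + F = 42; 42 mod 6 = 0 — OK.

No — constraints 4, 7 are not satisfied.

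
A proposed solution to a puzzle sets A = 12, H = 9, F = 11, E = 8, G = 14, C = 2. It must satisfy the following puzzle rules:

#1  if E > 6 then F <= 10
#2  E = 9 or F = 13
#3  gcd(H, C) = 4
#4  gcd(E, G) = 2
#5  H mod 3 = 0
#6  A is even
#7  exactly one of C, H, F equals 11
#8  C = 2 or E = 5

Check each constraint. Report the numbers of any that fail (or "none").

#1 E = 8 > 6, so we need F ≤ 10; but F = 11 > 10  false
#2 E = 8 ≠ 9 and F = 11 ≠ 13; both disjuncts false  false
#3 gcd(9, 2) = 1, not 4  false
#4 gcd(8, 14) = 2  true
#5 9 mod 3 = 0  true
#6 A = 12 is even  true
#7 C=2, H=9, F=11; 1 of them equals 11  true
#8 C = 2 = 2 (first disjunct)  true

Constraints 1, 2, and 3 do not hold.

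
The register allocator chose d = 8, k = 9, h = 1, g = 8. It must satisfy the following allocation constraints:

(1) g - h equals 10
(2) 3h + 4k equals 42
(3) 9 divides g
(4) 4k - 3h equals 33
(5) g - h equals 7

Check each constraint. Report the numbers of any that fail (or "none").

(1) g - h = 8 - 1 = 7, not 10 — does not hold.
(2) 3h + 4k = 3(1) + 4(9) = 39, not 42 — does not hold.
(3) 8 = 9*0 + 8, so 9 does not divide 8 — does not hold.
(4) 4k - 3h = 4(9) - 3(1) = 33 — holds.
(5) g - h = 8 - 1 = 7 — holds.

Constraints 1, 2, and 3 do not hold.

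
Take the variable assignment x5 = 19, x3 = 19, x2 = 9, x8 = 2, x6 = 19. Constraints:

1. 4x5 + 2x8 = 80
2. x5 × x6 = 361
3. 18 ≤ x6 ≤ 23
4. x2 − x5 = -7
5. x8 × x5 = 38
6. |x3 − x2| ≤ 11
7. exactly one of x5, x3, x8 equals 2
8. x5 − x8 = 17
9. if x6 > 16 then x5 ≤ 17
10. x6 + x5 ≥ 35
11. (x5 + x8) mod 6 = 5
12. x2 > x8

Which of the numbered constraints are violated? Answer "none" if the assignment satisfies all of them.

Constraints 4, 9, and 11 do not hold.

1. 4x5 + 2x8 = 4(19) + 2(2) = 80 — satisfied.
2. x5 × x6 = 19 × 19 = 361 — satisfied.
3. x6 = 19 lies in [18, 23] — satisfied.
4. x2 − x5 = 9 − 19 = -10, not -7 — violated.
5. x8 × x5 = 2 × 19 = 38 — satisfied.
6. |19 − 9| = 10; 10 ≤ 11 — satisfied.
7. x5=19, x3=19, x8=2; 1 of them equals 2 — satisfied.
8. x5 − x8 = 19 − 2 = 17 — satisfied.
9. x6 = 19 > 16, so we need x5 ≤ 17; but x5 = 19 > 17 — violated.
10. x6 + x5 = 19 + 19 = 38; 38 ≥ 35 — satisfied.
11. x5 + x8 = 21; 21 mod 6 = 3, not 5 — violated.
12. x2 = 9, x8 = 2; 9 > 2 — satisfied.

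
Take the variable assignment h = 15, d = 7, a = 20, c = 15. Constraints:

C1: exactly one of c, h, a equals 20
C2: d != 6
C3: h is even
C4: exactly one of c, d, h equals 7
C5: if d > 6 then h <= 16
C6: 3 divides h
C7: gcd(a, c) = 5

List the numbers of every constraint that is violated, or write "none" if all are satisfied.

C1: c=15, h=15, a=20; 1 of them equals 20 — holds.
C2: d = 7, and 7 ≠ 6 — holds.
C3: h = 15 is odd — does not hold.
C4: c=15, d=7, h=15; 1 of them equals 7 — holds.
C5: d = 7 > 6, so we need h ≤ 16; h = 15 ≤ 16 — holds.
C6: 15 / 3 = 5, so 3 divides 15 — holds.
C7: gcd(20, 15) = 5 — holds.

Violated: 3.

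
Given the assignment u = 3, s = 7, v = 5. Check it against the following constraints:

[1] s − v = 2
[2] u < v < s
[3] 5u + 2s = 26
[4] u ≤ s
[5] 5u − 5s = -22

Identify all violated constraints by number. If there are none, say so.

[1] s − v = 7 − 5 = 2  ✔
[2] values 3 < 5 < 7  ✔
[3] 5u + 2s = 5(3) + 2(7) = 29, not 26  ✘
[4] u = 3, s = 7; 3 ≤ 7  ✔
[5] 5u − 5s = 5(3) − 5(7) = -20, not -22  ✘

The assignment fails constraints 3 and 5.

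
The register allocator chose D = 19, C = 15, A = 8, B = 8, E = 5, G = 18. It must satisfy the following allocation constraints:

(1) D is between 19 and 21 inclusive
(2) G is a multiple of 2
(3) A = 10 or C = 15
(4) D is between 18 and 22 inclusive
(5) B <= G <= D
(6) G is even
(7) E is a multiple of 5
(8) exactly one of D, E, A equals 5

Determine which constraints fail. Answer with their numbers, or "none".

The assignment satisfies every constraint.

(1) D = 19 lies in [19, 21] — satisfied.
(2) 18 / 2 = 9, so 2 divides 18 — satisfied.
(3) A = 8 ≠ 10, but C = 15 = 15 (second disjunct) — satisfied.
(4) D = 19 lies in [18, 22] — satisfied.
(5) values 8 <= 18 <= 19 — satisfied.
(6) G = 18 is even — satisfied.
(7) 5 / 5 = 1, so 5 divides 5 — satisfied.
(8) D=19, E=5, A=8; 1 of them equals 5 — satisfied.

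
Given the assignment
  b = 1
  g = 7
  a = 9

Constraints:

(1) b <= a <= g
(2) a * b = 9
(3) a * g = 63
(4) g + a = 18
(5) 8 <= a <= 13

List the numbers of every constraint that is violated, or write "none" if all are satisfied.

The assignment fails constraints 1 and 4.

(1) values 1, 9, 7; a = 9 is not <= g = 7  fails
(2) a * b = 9 * 1 = 9  holds
(3) a * g = 9 * 7 = 63  holds
(4) g + a = 7 + 9 = 16, not 18  fails
(5) a = 9 lies in [8, 13]  holds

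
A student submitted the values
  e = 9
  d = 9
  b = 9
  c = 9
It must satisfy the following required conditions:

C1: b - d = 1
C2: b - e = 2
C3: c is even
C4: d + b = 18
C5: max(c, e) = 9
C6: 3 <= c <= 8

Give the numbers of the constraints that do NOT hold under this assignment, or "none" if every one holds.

No — constraints 1, 2, 3, 6 are not satisfied.

C1: b - d = 9 - 9 = 0, not 1 — violated.
C2: b - e = 9 - 9 = 0, not 2 — violated.
C3: c = 9 is odd — violated.
C4: d + b = 9 + 9 = 18 — OK.
C5: max(9, 9) = 9 — OK.
C6: c = 9 is outside [3, 8] — violated.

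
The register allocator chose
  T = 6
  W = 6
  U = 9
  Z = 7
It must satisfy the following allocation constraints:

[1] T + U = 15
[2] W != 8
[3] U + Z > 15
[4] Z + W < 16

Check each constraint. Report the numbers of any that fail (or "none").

[1] T + U = 6 + 9 = 15  holds
[2] W = 6, and 6 ≠ 8  holds
[3] U + Z = 9 + 7 = 16; 16 > 15  holds
[4] Z + W = 7 + 6 = 13; 13 < 16  holds

No violations.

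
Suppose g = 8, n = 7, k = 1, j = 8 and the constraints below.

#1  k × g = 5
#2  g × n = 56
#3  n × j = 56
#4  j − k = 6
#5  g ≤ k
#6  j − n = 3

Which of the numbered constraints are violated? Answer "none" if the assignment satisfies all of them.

#1 k × g = 1 × 8 = 8, not 5 — violated.
#2 g × n = 8 × 7 = 56 — OK.
#3 n × j = 7 × 8 = 56 — OK.
#4 j − k = 8 − 1 = 7, not 6 — violated.
#5 g = 8, k = 1; 8 > 1 (want ≤) — violated.
#6 j − n = 8 − 7 = 1, not 3 — violated.

Violated: 1, 4, 5, and 6.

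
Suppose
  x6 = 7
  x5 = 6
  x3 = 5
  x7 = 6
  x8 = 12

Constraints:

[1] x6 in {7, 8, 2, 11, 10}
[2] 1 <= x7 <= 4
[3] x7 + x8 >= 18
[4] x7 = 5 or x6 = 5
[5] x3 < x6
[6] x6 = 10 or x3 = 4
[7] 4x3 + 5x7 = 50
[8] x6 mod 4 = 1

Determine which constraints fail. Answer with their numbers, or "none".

[1] x6 = 7 is in {7, 8, 2, 11, 10} — OK.
[2] x7 = 6 is outside [1, 4] — violated.
[3] x7 + x8 = 6 + 12 = 18; 18 ≥ 18 — OK.
[4] x7 = 6 ≠ 5 and x6 = 7 ≠ 5; both disjuncts false — violated.
[5] x3 = 5, x6 = 7; 5 < 7 — OK.
[6] x6 = 7 ≠ 10 and x3 = 5 ≠ 4; both disjuncts false — violated.
[7] 4x3 + 5x7 = 4(5) + 5(6) = 50 — OK.
[8] 7 mod 4 = 3, not 1 — violated.

Constraints 2, 4, 6, 8 do not hold.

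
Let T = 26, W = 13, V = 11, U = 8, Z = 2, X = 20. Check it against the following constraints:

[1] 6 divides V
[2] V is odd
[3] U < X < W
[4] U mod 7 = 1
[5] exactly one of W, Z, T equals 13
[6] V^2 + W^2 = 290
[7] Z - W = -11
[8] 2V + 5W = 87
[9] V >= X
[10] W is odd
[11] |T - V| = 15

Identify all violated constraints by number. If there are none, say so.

[1] 11 = 6*1 + 5, so 6 does not divide 11 — violated.
[2] V = 11 is odd — OK.
[3] values 8, 20, 13; X = 20 is not < W = 13 — violated.
[4] 8 mod 7 = 1 — OK.
[5] W=13, Z=2, T=26; 1 of them equals 13 — OK.
[6] V^2 + W^2 = 11^2 + 13^2 = 121 + 169 = 290 — OK.
[7] Z - W = 2 - 13 = -11 — OK.
[8] 2V + 5W = 2(11) + 5(13) = 87 — OK.
[9] V = 11, X = 20; 11 < 20 (want ≥) — violated.
[10] W = 13 is odd — OK.
[11] |26 - 11| = 15 — OK.

Violated: 1, 3, and 9.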